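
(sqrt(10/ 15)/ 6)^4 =0.00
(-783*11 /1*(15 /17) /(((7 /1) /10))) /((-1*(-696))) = -7425 /476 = -15.60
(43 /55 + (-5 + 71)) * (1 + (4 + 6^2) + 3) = 2938.40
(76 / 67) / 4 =19 / 67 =0.28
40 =40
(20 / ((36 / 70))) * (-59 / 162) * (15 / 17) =-51625 / 4131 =-12.50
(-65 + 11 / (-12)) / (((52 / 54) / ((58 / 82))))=-206451 / 4264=-48.42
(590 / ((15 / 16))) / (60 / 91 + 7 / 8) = 1374464 / 3351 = 410.17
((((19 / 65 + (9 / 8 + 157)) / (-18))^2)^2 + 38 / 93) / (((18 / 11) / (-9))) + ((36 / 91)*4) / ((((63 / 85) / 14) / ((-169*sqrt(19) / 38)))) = -7180572307582686463 / 217593692160000 - 17680*sqrt(19) / 133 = -33579.35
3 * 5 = 15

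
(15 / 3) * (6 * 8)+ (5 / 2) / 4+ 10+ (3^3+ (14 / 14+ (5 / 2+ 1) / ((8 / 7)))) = 4507 / 16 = 281.69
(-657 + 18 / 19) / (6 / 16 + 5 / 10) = -749.77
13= 13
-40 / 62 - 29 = -919 / 31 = -29.65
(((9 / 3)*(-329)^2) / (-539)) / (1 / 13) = -86151 / 11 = -7831.91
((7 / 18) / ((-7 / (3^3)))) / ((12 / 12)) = -3 / 2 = -1.50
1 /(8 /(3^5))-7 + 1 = 195 /8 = 24.38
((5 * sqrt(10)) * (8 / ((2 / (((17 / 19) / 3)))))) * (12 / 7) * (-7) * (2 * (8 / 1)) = -3621.64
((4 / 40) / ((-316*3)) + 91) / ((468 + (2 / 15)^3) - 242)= 0.40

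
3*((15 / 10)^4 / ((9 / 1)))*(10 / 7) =135 / 56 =2.41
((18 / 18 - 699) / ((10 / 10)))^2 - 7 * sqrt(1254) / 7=487204 - sqrt(1254)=487168.59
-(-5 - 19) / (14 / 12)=144 / 7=20.57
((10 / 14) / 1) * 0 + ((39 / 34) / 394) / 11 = 39 / 147356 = 0.00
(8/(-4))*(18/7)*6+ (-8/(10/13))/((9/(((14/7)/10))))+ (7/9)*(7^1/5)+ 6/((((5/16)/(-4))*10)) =-11869/315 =-37.68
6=6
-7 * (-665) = 4655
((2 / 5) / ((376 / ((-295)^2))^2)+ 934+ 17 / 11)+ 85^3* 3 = 1864738.09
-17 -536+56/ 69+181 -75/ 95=-487663/ 1311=-371.98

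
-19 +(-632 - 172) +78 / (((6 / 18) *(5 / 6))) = -2711 / 5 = -542.20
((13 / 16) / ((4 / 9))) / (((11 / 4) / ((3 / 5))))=351 / 880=0.40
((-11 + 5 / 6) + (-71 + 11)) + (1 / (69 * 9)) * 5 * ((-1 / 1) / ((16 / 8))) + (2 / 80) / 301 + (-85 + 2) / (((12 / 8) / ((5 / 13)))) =-8889099847 / 97198920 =-91.45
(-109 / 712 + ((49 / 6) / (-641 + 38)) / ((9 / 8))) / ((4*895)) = -1914181 / 41499617760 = -0.00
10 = 10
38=38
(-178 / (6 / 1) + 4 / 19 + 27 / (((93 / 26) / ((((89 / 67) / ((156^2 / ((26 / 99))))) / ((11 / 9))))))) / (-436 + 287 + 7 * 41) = -1687839899 / 7907438088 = -0.21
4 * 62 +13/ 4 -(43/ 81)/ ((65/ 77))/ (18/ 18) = 5278081/ 21060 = 250.62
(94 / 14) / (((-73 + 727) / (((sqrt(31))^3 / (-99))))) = -1457 *sqrt(31) / 453222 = -0.02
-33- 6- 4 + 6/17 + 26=-283/17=-16.65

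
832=832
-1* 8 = -8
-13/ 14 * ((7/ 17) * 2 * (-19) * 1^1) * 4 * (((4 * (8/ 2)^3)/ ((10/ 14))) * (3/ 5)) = 5311488/ 425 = 12497.62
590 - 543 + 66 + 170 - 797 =-514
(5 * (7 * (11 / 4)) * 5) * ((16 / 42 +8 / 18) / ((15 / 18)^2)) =572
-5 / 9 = -0.56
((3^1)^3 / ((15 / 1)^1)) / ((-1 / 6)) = -54 / 5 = -10.80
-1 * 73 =-73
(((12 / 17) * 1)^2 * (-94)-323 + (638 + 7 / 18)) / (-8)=-1397005 / 41616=-33.57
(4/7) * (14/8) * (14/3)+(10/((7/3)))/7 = 776/147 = 5.28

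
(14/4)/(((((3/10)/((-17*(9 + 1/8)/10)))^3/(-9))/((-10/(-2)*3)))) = 66893418235/1024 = 65325603.75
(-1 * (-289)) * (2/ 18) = 289/ 9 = 32.11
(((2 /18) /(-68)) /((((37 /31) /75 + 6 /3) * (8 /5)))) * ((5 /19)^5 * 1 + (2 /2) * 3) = -14398380125 /9470068426608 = -0.00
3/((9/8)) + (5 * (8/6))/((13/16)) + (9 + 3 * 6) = 1477/39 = 37.87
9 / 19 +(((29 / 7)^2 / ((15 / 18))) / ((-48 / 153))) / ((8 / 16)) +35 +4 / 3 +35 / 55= -57670511 / 614460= -93.86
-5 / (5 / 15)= -15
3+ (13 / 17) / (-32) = 1619 / 544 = 2.98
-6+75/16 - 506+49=-458.31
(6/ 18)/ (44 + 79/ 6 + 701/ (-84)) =28/ 4101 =0.01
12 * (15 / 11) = 180 / 11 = 16.36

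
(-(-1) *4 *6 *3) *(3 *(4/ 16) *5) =270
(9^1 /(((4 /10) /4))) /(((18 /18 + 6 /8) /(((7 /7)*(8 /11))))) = 2880 /77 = 37.40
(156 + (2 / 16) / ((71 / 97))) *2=88705 / 284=312.34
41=41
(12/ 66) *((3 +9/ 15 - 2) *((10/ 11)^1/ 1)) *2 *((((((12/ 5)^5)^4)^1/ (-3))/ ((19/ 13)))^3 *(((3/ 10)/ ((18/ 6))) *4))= -586882318382968545191905912461127868258857447676558221175199218270208/ 3599286667321788257822845480404794216156005859375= -163055175268844265249.84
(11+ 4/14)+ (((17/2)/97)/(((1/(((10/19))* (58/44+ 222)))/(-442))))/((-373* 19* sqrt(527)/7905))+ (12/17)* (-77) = -5125/119+ 1384360575* sqrt(527)/143674751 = 178.13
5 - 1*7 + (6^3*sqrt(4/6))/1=-2 + 72*sqrt(6)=174.36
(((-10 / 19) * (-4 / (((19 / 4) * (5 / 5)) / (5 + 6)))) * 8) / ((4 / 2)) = 7040 / 361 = 19.50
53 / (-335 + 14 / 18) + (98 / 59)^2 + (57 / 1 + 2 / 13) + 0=59.75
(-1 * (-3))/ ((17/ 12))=36/ 17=2.12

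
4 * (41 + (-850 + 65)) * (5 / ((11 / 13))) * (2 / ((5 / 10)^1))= -773760 / 11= -70341.82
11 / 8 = 1.38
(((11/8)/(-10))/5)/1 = -11/400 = -0.03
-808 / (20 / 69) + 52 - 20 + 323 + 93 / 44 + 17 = -530967 / 220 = -2413.49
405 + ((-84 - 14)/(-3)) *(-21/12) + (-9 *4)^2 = 1643.83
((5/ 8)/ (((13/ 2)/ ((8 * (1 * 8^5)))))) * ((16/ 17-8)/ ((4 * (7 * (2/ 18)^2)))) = -796262400/ 1547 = -514713.90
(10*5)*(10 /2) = 250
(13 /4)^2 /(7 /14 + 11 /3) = 2.54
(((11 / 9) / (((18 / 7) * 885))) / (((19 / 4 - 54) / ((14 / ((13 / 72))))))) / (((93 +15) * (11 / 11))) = -4312 / 550755855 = -0.00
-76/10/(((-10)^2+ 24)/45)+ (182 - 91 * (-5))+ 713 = 83529/62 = 1347.24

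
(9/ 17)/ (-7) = -9/ 119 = -0.08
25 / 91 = 0.27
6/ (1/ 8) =48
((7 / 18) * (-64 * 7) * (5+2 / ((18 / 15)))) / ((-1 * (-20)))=-1568 / 27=-58.07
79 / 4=19.75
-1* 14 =-14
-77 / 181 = -0.43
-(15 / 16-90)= 1425 / 16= 89.06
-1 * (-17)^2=-289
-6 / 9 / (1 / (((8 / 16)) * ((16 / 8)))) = -2 / 3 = -0.67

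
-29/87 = -1/3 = -0.33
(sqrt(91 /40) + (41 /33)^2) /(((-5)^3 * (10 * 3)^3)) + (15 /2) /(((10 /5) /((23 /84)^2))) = 405056294173 /1440747000000 -sqrt(910) /67500000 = 0.28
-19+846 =827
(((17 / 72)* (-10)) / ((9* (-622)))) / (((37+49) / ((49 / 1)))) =4165 / 17331408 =0.00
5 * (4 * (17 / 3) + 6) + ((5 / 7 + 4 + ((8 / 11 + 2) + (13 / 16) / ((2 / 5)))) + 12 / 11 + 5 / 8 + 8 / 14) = 1146451 / 7392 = 155.09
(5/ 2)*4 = 10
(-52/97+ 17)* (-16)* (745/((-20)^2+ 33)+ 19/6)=-162216872/126003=-1287.40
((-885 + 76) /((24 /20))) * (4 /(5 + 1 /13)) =-52585 /99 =-531.16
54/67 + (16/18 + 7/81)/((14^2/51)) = 375749/354564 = 1.06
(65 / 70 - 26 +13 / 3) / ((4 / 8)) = -871 / 21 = -41.48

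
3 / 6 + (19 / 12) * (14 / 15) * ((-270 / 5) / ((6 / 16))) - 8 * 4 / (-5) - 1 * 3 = -2089 / 10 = -208.90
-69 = -69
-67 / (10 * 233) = -0.03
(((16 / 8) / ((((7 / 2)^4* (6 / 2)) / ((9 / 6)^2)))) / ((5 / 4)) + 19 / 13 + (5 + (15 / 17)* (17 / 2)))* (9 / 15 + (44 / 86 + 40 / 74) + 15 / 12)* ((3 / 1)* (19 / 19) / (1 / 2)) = 1207984919751 / 4965988300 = 243.25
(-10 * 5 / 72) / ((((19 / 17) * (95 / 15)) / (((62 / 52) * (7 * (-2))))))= 92225 / 56316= 1.64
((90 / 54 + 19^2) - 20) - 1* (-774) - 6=3332 / 3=1110.67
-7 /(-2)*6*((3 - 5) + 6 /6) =-21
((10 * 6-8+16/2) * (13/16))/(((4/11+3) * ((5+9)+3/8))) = 858/851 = 1.01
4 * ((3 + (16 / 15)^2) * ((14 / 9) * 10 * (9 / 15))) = 104272 / 675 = 154.48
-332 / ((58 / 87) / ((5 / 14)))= -1245 / 7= -177.86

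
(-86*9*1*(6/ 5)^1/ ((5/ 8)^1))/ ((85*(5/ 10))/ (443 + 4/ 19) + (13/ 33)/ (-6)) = -5162140368/ 105025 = -49151.54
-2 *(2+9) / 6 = -11 / 3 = -3.67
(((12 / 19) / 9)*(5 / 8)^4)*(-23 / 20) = -2875 / 233472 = -0.01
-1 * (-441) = 441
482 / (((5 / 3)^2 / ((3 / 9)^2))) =482 / 25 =19.28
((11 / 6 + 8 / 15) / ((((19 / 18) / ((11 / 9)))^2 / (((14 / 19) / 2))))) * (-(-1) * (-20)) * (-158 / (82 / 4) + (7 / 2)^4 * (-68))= 201430204514 / 843657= 238758.41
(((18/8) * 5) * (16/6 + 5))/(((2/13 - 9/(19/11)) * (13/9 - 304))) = 766935/13604108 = 0.06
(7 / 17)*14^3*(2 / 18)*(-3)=-19208 / 51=-376.63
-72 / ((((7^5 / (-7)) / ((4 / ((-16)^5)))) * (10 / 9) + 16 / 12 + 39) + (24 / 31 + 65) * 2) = -20088 / 195116448595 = -0.00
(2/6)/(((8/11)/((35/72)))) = 385/1728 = 0.22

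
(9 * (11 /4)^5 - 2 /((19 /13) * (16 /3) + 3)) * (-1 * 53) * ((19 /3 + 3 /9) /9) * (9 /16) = -53895909085 /1724416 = -31254.59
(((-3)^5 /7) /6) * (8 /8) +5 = -11 /14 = -0.79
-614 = -614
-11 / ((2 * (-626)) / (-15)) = -165 / 1252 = -0.13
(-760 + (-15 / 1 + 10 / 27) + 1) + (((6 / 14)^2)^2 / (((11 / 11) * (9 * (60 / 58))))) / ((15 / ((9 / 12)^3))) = -160486660459 / 207446400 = -773.63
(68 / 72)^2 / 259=289 / 83916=0.00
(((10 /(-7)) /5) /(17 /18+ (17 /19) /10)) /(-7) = 855 /21658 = 0.04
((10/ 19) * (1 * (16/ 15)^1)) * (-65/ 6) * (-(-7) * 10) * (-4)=291200/ 171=1702.92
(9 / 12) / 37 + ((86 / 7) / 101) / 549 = 1177157 / 57445164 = 0.02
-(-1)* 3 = 3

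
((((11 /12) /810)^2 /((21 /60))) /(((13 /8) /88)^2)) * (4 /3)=14992384 /1047824505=0.01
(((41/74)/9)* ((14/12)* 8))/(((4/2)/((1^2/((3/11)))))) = 3157/2997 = 1.05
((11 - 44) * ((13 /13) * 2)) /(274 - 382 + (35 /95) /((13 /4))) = 8151 /13324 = 0.61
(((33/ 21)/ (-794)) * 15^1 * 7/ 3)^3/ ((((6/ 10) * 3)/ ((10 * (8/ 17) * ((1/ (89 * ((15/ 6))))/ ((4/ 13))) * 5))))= -0.00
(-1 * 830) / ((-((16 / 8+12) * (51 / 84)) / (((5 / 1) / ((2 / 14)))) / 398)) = 23123800 / 17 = 1360223.53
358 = 358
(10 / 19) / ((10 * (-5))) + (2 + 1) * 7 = 1994 / 95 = 20.99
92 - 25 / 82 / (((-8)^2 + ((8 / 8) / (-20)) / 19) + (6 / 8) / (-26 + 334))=28252842564 / 307112017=92.00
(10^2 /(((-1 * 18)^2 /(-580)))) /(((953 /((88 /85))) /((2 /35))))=-102080 /9185967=-0.01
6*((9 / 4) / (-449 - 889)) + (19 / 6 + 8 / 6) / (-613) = -9531 / 546796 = -0.02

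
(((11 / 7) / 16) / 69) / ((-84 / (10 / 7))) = -55 / 2272032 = -0.00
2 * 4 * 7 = 56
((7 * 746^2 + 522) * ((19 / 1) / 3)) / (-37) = -74026546 / 111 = -666905.82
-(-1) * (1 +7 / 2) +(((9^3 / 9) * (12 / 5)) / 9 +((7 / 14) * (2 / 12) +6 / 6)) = 1631 / 60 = 27.18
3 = 3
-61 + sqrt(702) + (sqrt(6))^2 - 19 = -74 + 3 * sqrt(78) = -47.50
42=42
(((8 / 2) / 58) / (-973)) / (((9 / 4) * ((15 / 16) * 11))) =-128 / 41902245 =-0.00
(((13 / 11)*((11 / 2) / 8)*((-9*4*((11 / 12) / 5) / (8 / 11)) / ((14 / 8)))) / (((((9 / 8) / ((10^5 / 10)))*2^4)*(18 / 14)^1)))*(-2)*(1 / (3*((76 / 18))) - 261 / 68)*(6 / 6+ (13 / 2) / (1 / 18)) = -18781816625 / 11628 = -1615223.31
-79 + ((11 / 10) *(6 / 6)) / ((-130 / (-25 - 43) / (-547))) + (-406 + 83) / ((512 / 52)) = -17744067 / 41600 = -426.54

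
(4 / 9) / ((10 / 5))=2 / 9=0.22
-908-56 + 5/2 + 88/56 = -13439/14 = -959.93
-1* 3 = -3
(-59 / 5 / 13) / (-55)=59 / 3575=0.02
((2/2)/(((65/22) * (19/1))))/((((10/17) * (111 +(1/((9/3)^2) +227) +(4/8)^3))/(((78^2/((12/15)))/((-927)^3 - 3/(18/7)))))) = -9451728/11057743903794175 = -0.00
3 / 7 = 0.43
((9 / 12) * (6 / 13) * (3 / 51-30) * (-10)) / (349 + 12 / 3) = 0.29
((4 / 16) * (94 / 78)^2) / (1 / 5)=11045 / 6084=1.82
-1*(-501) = 501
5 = 5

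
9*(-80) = -720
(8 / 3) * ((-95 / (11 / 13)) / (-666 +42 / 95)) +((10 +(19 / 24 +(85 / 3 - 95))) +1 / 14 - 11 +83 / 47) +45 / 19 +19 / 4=-1499129648713 / 26085723048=-57.47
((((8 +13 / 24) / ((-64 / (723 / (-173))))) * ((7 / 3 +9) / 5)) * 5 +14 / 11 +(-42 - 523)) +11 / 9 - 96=-2859507091 / 4384512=-652.18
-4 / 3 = -1.33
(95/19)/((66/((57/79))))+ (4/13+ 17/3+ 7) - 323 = -21010453/67782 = -309.97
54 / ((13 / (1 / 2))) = 27 / 13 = 2.08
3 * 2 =6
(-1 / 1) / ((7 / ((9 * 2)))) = -18 / 7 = -2.57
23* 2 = 46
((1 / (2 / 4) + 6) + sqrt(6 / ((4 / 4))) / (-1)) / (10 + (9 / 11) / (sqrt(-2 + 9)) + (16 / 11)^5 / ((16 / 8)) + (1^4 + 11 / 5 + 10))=-120082437550460*sqrt(6) / 3176396761305127 -4244305843800*sqrt(7) / 3176396761305127 + 530538230475*sqrt(42) / 3176396761305127 + 960659500403680 / 3176396761305127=0.21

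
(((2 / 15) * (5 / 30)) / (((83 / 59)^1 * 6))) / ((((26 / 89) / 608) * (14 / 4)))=1596304 / 1019655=1.57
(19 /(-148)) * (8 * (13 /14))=-247 /259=-0.95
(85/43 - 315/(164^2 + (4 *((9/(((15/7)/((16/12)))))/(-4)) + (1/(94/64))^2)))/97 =0.02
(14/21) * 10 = 20/3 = 6.67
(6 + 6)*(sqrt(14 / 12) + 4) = 2*sqrt(42) + 48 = 60.96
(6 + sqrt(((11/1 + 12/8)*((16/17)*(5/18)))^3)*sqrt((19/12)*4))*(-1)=-5000*sqrt(4845)/23409 -6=-20.87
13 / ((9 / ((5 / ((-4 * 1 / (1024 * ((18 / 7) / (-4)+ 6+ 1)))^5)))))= -12471343410434885550080 / 151263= -82448076597944543.94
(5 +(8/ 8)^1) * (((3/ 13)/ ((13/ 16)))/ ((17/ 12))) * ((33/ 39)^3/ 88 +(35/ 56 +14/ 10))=2.44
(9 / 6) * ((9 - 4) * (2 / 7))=15 / 7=2.14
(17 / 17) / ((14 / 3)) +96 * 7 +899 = 21997 / 14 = 1571.21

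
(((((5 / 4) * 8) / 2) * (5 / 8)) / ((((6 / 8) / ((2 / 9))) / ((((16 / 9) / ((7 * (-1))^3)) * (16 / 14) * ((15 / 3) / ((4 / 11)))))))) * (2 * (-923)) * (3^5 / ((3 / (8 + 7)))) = 406120000 / 2401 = 169146.19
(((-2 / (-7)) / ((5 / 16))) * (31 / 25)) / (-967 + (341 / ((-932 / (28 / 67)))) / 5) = -3871528 / 3302318775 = -0.00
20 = 20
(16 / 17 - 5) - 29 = -33.06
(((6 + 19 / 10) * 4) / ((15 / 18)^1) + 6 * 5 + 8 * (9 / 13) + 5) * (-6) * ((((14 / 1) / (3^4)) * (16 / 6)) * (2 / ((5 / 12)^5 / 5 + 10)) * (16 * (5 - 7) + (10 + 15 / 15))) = 911.05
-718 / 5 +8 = -678 / 5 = -135.60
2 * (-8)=-16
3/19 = 0.16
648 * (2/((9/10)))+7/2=1443.50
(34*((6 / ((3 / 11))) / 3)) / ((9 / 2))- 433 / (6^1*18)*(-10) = 191 / 2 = 95.50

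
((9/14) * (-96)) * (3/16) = -11.57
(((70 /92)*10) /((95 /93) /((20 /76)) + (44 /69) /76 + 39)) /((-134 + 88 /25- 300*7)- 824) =-2576875 /44368791038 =-0.00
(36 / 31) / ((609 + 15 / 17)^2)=289 / 92565504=0.00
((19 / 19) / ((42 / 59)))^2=3481 / 1764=1.97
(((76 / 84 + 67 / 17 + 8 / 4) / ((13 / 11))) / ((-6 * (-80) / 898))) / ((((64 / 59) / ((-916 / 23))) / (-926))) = 1452129569869 / 3941280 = 368441.11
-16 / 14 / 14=-4 / 49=-0.08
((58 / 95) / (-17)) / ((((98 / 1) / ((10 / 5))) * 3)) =-58 / 237405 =-0.00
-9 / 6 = -1.50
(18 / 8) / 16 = 9 / 64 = 0.14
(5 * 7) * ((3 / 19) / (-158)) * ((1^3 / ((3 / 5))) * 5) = -875 / 3002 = -0.29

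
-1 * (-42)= 42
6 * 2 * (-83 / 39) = -25.54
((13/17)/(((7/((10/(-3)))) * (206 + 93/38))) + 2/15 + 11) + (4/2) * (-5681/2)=-26722061484/4712995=-5669.87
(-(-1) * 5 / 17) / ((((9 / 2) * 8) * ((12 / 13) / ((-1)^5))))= -65 / 7344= -0.01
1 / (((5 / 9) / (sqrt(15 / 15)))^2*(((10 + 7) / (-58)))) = -4698 / 425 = -11.05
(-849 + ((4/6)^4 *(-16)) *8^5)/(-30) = 8457377/2430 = 3480.40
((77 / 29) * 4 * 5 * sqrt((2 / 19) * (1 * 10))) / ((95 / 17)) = 10472 * sqrt(95) / 10469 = 9.75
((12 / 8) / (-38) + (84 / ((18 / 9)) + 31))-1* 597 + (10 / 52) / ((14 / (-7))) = -524.14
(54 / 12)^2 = 81 / 4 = 20.25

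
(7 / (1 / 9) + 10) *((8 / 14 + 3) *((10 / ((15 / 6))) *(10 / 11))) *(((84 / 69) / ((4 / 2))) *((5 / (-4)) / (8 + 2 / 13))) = -1186250 / 13409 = -88.47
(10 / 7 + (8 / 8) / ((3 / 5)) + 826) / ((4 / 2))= 17411 / 42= 414.55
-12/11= -1.09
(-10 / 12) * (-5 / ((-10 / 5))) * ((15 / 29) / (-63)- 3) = 11450 / 1827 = 6.27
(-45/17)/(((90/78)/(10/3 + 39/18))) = -12.62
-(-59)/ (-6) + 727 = 717.17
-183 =-183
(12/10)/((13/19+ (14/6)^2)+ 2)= 513/3475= 0.15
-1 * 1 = -1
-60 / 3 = -20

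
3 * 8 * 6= 144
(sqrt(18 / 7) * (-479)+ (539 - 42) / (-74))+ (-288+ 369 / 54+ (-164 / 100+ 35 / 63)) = -1437 * sqrt(14) / 7 - 2405653 / 8325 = -1057.08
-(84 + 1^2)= -85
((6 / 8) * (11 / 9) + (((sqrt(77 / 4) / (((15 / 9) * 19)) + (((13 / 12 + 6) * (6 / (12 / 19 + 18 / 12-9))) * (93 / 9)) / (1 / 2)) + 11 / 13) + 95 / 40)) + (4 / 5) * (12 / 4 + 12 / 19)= -934798823 / 7736040 + 3 * sqrt(77) / 190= -120.70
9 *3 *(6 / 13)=162 / 13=12.46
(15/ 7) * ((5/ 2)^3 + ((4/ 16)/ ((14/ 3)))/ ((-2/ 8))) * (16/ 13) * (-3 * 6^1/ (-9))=51780/ 637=81.29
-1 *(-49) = 49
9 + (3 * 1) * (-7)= -12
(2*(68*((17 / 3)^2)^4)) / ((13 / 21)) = 6640921083832 / 28431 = 233580285.04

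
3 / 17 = 0.18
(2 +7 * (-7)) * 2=-94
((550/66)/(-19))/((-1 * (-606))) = -25/34542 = -0.00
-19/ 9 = -2.11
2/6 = 1/3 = 0.33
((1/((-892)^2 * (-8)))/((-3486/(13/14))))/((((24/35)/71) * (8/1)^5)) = 4615/34901030546178048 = 0.00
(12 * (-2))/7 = -24/7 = -3.43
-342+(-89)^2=7579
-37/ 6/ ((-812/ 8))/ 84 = 37/ 51156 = 0.00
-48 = -48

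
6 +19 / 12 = 7.58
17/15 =1.13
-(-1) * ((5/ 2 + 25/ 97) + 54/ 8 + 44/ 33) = 12619/ 1164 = 10.84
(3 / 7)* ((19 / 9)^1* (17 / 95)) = 17 / 105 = 0.16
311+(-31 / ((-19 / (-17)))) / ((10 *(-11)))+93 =844887 / 2090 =404.25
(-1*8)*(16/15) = -8.53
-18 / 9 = -2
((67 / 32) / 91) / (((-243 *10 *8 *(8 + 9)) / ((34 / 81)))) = -67 / 2292675840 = -0.00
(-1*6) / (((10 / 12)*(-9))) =0.80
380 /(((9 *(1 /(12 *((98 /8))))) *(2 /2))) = 18620 /3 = 6206.67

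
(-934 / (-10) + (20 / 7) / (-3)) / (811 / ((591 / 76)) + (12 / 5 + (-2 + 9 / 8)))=0.87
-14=-14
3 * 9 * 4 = 108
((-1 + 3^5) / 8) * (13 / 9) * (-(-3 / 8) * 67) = 105391 / 96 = 1097.82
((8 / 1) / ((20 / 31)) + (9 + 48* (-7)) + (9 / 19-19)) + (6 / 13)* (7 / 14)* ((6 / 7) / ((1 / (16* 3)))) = -2797797 / 8645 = -323.63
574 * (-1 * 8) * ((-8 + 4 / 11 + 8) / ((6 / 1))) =-9184 / 33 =-278.30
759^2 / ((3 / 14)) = 2688378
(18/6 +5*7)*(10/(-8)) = -95/2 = -47.50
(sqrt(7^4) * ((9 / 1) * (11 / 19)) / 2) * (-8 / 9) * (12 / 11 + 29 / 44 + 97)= -212905 / 19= -11205.53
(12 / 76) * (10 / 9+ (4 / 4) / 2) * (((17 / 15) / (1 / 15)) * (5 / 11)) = 2465 / 1254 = 1.97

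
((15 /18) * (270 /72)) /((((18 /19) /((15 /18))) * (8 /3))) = 2375 /2304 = 1.03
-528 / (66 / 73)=-584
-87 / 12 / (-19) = 29 / 76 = 0.38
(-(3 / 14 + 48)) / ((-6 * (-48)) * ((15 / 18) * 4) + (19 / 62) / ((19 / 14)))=-20925 / 416738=-0.05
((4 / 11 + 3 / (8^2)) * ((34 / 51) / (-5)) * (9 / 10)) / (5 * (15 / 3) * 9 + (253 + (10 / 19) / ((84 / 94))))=-345933 / 3360843200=-0.00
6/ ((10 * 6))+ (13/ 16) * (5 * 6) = 979/ 40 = 24.48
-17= -17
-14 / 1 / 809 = -14 / 809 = -0.02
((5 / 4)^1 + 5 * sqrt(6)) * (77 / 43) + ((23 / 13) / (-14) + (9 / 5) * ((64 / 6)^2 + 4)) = 385 * sqrt(6) / 43 + 3351281 / 15652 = 236.04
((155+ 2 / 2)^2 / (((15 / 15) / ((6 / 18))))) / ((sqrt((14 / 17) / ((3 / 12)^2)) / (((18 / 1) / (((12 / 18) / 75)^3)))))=51975421875 * sqrt(238) / 14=57274125387.37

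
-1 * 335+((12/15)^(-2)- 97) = -6887/16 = -430.44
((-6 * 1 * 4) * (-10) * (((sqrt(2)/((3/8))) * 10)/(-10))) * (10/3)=-3016.99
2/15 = 0.13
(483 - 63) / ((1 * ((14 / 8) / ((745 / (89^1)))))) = 178800 / 89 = 2008.99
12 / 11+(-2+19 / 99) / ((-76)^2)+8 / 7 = 8939995 / 4002768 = 2.23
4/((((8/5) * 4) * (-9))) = -5/72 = -0.07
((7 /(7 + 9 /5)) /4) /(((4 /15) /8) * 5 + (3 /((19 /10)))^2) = 5415 /72424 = 0.07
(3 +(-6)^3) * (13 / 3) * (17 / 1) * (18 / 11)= -282438 / 11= -25676.18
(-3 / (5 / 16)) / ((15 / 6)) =-3.84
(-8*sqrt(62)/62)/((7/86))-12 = -344*sqrt(62)/217-12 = -24.48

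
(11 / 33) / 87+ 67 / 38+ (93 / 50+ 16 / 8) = 697606 / 123975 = 5.63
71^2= 5041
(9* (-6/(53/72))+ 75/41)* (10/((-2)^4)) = -777165/17384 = -44.71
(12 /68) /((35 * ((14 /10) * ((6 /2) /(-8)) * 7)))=-8 /5831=-0.00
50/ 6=25/ 3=8.33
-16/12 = -4/3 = -1.33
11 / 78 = 0.14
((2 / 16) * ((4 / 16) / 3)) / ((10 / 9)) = 3 / 320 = 0.01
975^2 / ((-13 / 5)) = -365625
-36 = -36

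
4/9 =0.44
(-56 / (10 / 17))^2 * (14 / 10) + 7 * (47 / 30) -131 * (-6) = 10113917 / 750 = 13485.22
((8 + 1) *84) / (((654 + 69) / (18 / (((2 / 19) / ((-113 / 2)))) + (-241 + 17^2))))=-2422602 / 241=-10052.29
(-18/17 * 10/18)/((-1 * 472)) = 5/4012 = 0.00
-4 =-4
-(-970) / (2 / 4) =1940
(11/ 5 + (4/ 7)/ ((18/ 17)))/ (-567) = -863/ 178605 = -0.00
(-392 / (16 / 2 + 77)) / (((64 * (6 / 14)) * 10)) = -343 / 20400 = -0.02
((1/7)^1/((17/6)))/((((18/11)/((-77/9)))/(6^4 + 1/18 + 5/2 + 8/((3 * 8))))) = -1414490/4131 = -342.41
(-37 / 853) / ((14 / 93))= -3441 / 11942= -0.29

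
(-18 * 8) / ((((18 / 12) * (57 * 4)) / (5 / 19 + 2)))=-344 / 361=-0.95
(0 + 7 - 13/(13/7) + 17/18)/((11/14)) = 119/99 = 1.20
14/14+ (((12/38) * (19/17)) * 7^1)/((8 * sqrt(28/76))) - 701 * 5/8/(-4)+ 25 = 3 * sqrt(133)/68+ 4337/32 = 136.04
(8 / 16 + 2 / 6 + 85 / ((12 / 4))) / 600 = 7 / 144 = 0.05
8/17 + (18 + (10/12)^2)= 11729/612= 19.17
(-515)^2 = 265225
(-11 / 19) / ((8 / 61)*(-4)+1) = -671 / 551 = -1.22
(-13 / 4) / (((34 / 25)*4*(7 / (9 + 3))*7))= -975 / 6664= -0.15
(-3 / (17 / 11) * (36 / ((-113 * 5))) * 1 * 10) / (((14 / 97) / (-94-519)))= -70639668 / 13447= -5253.19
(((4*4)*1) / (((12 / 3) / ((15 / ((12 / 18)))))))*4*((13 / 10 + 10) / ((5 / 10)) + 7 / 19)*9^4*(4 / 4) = 1030759344 / 19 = 54250491.79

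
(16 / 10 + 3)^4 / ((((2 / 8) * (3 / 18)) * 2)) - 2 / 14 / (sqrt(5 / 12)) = 3358092 / 625 - 2 * sqrt(15) / 35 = 5372.73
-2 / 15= -0.13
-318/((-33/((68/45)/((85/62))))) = 26288/2475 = 10.62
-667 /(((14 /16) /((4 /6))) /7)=-10672 /3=-3557.33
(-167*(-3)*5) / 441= 835 / 147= 5.68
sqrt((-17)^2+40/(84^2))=sqrt(509806)/42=17.00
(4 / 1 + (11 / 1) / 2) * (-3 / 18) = -19 / 12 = -1.58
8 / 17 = 0.47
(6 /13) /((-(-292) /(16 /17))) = 24 /16133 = 0.00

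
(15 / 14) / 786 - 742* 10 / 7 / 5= -777611 / 3668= -212.00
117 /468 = 1 /4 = 0.25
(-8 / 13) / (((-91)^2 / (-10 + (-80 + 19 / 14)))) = 0.01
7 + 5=12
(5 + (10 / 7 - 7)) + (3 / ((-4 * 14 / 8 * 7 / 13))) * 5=-223 / 49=-4.55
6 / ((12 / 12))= 6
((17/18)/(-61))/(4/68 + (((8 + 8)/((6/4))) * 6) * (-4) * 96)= 289/458734518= 0.00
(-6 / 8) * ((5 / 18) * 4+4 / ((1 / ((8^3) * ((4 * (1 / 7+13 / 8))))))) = -456227 / 42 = -10862.55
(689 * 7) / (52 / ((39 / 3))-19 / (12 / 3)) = -19292 / 3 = -6430.67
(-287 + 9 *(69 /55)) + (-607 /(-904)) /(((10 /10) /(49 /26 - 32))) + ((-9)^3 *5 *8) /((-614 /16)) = 184121302523 /396865040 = 463.94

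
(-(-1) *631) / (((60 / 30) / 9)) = 5679 / 2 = 2839.50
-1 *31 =-31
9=9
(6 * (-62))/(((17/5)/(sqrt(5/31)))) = -60 * sqrt(155)/17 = -43.94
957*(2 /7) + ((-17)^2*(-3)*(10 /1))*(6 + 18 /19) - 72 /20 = -39875964 /665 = -59963.86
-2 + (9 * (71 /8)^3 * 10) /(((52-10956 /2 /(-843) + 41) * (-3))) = -1522909873 /7157504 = -212.77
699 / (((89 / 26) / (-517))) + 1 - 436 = -9434673 / 89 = -106007.56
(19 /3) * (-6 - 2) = -152 /3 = -50.67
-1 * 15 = -15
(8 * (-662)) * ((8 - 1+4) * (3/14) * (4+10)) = -174768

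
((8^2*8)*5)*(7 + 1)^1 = 20480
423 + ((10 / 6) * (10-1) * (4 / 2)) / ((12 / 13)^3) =132809 / 288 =461.14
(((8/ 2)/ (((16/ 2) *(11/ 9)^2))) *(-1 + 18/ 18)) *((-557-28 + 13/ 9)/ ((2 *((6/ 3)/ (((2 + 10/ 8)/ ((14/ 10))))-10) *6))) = 0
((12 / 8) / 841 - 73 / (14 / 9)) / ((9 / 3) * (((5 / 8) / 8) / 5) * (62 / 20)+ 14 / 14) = -176805120 / 4315171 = -40.97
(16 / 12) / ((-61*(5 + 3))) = -1 / 366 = -0.00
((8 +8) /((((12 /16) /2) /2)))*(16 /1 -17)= -256 /3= -85.33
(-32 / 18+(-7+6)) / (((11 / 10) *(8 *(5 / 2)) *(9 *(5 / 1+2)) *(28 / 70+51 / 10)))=-25 / 68607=-0.00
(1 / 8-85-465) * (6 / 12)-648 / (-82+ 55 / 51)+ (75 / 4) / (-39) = -229549465 / 858416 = -267.41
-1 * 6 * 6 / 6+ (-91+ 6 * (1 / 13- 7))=-138.54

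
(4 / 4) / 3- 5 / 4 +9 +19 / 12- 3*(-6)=83 / 3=27.67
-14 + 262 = 248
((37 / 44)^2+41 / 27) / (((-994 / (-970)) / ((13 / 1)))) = 733517395 / 25979184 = 28.23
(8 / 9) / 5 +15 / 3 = 233 / 45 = 5.18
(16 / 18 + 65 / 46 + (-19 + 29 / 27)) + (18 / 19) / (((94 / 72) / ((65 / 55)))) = -180152707 / 12200166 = -14.77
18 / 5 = 3.60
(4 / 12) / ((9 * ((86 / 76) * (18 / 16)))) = 304 / 10449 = 0.03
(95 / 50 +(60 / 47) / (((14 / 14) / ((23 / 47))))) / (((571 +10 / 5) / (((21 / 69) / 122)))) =390397 / 35517141420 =0.00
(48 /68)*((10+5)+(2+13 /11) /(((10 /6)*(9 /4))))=11.19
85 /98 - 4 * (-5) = 2045 /98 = 20.87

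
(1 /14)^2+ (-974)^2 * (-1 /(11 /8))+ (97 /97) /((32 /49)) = -11900165245 /17248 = -689944.65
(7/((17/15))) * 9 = 945/17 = 55.59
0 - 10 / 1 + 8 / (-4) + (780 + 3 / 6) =1537 / 2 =768.50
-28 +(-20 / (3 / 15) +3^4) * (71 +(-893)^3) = 13530315806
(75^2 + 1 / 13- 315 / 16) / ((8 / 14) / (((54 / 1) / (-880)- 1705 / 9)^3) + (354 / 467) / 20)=8053917607181014418011534715 / 54457389181156606566792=147893.94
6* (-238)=-1428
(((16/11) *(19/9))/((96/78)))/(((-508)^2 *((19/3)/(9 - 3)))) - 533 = -756514603/1419352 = -533.00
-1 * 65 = -65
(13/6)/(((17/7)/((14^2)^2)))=1747928/51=34273.10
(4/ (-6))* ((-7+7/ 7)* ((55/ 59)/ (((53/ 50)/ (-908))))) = -9988000/ 3127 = -3194.12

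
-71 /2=-35.50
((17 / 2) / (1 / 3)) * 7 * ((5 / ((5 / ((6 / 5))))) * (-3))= -3213 / 5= -642.60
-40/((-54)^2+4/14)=-140/10207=-0.01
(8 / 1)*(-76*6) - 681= -4329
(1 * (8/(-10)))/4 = -1/5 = -0.20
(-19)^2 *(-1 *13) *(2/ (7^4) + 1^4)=-11277279/ 2401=-4696.91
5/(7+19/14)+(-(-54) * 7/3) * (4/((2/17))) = 4284.60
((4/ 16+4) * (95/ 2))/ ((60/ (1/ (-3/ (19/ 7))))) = -6137/ 2016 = -3.04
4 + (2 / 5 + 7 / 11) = 277 / 55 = 5.04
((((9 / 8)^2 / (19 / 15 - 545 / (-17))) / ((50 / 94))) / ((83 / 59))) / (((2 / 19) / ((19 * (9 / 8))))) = 37218149487 / 3611310080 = 10.31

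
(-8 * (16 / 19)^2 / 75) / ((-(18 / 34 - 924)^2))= 0.00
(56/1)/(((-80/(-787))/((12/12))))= 5509/10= 550.90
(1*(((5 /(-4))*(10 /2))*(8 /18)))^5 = -165.38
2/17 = 0.12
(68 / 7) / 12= 17 / 21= 0.81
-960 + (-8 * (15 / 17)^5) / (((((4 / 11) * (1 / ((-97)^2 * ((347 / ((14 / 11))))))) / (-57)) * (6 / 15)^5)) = 53436681972339966345 / 318047968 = 168014536638.51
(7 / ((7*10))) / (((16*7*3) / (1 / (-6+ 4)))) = -0.00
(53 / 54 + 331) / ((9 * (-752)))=-17927 / 365472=-0.05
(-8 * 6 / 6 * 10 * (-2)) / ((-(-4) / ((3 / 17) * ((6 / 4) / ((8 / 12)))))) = 270 / 17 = 15.88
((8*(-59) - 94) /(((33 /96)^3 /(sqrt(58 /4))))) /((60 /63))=-55713.65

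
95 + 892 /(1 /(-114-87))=-179197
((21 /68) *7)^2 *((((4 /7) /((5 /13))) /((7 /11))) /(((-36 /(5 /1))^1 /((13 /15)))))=-1.31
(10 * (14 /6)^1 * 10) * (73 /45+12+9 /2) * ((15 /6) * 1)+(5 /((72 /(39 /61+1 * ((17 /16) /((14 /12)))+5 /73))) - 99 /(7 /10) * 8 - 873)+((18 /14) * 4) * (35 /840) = 65922710471 /7694784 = 8567.19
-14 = -14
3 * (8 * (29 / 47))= 696 / 47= 14.81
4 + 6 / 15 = 22 / 5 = 4.40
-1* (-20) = 20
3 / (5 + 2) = 3 / 7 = 0.43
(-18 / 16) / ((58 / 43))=-387 / 464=-0.83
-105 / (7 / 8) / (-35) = 24 / 7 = 3.43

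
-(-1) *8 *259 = 2072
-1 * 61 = -61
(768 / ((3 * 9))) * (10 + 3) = 3328 / 9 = 369.78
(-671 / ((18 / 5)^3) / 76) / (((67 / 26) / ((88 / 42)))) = -11994125 / 77953428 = -0.15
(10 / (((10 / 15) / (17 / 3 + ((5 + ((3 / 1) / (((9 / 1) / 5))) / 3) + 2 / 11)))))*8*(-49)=-67055.76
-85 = -85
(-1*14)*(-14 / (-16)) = -49 / 4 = -12.25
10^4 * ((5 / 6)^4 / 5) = 78125 / 81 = 964.51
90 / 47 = 1.91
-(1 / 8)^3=-0.00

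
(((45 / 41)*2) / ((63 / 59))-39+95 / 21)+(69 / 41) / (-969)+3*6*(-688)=-3453044257 / 278103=-12416.42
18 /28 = 9 /14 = 0.64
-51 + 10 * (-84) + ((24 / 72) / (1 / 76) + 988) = 367 / 3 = 122.33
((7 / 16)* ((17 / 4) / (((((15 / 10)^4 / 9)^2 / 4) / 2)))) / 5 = 3808 / 405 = 9.40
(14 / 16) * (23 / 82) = 161 / 656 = 0.25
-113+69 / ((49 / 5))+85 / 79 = -406003 / 3871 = -104.88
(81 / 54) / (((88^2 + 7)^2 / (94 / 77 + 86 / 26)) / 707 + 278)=1373499 / 17436863434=0.00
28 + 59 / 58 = 1683 / 58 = 29.02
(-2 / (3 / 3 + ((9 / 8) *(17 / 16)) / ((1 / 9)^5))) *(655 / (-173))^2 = -4393216 / 10815891665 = -0.00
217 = 217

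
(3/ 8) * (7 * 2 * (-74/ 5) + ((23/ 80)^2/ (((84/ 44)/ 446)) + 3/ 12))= -12609403/ 179200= -70.36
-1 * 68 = -68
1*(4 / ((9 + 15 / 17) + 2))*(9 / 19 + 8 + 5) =8704 / 1919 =4.54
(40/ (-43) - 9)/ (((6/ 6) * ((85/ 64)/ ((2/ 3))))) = -54656/ 10965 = -4.98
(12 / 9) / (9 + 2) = 4 / 33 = 0.12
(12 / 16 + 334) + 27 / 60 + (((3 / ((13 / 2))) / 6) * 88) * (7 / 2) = 23328 / 65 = 358.89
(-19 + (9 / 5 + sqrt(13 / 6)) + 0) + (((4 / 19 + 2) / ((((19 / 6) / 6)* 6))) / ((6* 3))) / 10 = -31039 / 1805 + sqrt(78) / 6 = -15.72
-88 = -88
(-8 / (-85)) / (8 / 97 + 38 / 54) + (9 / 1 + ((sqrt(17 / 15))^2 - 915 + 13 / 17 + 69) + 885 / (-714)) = -6146756617 / 7350630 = -836.22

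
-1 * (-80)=80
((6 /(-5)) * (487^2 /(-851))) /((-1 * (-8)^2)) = -711507 /136160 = -5.23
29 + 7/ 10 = 297/ 10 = 29.70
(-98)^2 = 9604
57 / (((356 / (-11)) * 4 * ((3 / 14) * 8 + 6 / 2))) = -133 / 1424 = -0.09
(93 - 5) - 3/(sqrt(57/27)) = 88 - 9 * sqrt(19)/19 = 85.94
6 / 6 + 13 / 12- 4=-23 / 12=-1.92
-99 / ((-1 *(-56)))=-99 / 56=-1.77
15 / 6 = 5 / 2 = 2.50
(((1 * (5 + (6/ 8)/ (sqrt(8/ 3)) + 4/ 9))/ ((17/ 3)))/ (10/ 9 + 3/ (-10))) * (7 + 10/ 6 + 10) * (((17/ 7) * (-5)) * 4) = -78400/ 73-2700 * sqrt(6)/ 73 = -1164.57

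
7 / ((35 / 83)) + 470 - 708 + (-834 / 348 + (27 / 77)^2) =-384586619 / 1719410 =-223.67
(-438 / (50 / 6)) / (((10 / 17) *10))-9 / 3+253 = 301331 / 1250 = 241.06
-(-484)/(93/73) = 35332/93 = 379.91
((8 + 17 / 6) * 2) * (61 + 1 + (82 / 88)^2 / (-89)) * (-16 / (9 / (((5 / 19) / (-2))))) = 1157126425 / 3682998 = 314.18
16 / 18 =8 / 9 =0.89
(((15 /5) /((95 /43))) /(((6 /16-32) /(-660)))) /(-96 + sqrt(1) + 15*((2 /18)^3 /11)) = -16551216 /55483705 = -0.30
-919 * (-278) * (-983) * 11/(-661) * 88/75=243102364208/49575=4903728.98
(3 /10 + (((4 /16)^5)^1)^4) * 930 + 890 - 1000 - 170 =-549755813423 /549755813888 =-1.00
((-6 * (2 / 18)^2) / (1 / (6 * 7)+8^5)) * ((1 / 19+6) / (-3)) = 3220 / 706019841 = 0.00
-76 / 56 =-19 / 14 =-1.36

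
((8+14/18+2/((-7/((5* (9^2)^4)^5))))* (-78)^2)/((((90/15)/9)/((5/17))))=-42153230538603778005705480510732936684582383790/119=-354228828055493932821054500000000000000000000.00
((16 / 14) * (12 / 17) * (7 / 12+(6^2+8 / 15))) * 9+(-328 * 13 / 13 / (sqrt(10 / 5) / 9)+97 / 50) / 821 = 77437399 / 287350- 1476 * sqrt(2) / 821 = 266.95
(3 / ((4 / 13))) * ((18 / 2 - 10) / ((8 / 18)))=-351 / 16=-21.94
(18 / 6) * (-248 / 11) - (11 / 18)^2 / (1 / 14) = -72.86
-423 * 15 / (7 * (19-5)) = -6345 / 98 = -64.74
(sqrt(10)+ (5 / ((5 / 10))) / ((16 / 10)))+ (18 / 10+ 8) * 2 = sqrt(10)+ 517 / 20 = 29.01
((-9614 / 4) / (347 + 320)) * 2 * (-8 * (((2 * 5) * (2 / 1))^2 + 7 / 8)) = 670263 / 29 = 23112.52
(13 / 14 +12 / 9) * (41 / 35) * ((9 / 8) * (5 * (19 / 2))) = 222015 / 1568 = 141.59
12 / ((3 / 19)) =76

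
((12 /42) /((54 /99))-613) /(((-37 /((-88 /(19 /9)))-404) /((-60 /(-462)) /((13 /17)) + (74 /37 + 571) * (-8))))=-1416388340832 /203371805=-6964.53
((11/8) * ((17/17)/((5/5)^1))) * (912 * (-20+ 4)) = -20064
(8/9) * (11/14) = 44/63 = 0.70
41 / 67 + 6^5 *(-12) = -6251863 / 67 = -93311.39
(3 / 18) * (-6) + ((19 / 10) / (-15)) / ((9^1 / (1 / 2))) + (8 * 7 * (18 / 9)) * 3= 904481 / 2700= 334.99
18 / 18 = 1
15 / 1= 15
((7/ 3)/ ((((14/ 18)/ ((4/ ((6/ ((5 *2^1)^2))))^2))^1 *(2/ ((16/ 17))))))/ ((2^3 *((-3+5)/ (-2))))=-40000/ 51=-784.31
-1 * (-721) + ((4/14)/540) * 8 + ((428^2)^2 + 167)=31710777913084/945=33556378744.00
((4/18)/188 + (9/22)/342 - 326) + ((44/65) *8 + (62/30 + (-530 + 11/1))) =-19250982151/22985820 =-837.52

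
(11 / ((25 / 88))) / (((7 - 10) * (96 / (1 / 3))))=-121 / 2700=-0.04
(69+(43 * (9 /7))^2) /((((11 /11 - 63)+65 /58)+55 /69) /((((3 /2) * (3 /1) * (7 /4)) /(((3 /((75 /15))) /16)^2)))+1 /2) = 490325040000 /76756057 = 6388.10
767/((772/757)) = 580619/772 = 752.10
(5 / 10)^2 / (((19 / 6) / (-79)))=-237 / 38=-6.24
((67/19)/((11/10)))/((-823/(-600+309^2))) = -63570270/172007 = -369.58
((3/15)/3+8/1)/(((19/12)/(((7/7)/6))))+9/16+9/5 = 2929/912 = 3.21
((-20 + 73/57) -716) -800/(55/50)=-916669/627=-1461.99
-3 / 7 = -0.43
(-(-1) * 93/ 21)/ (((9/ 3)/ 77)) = 341/ 3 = 113.67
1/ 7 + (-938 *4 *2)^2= 394170113/ 7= 56310016.14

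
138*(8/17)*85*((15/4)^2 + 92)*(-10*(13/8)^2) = -494717925/32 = -15459935.16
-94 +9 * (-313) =-2911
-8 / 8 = -1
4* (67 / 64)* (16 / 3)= 67 / 3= 22.33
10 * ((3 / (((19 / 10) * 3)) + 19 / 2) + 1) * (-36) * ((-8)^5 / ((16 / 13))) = 2007982080 / 19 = 105683267.37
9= 9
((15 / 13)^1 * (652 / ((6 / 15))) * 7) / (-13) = -171150 / 169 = -1012.72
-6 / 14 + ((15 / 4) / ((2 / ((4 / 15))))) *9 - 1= 43 / 14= 3.07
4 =4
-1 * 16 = -16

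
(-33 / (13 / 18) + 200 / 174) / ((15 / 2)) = -100756 / 16965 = -5.94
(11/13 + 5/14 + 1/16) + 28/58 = 73831/42224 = 1.75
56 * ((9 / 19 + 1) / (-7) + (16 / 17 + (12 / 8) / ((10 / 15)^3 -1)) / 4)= -9191 / 323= -28.46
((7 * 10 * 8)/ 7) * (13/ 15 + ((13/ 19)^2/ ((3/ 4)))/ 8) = 81848/ 1083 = 75.58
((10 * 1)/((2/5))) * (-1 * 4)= -100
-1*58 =-58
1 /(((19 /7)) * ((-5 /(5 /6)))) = -7 /114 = -0.06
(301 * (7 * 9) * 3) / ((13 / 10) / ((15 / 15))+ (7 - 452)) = -63210 / 493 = -128.22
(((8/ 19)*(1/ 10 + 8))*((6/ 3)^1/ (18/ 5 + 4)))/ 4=0.22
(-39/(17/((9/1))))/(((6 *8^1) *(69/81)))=-0.50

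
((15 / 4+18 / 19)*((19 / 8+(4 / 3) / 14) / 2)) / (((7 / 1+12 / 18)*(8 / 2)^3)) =21165 / 1789952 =0.01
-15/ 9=-5/ 3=-1.67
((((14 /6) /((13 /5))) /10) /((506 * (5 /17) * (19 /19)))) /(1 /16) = 476 /49335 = 0.01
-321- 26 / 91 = -2249 / 7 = -321.29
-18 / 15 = -1.20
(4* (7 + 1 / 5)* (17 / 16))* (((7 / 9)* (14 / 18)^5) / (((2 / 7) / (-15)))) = -14000231 / 39366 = -355.64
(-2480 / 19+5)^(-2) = 361 / 5688225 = 0.00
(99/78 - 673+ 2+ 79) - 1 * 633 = -1223.73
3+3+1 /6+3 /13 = 499 /78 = 6.40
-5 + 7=2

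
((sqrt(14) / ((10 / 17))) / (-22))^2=2023 / 24200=0.08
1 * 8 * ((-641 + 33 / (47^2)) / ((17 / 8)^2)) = -724959232 / 638401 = -1135.59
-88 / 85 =-1.04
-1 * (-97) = 97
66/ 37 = 1.78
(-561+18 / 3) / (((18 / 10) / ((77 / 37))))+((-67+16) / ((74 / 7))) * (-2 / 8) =-568729 / 888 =-640.46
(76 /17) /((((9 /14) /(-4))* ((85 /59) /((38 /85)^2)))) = -3.86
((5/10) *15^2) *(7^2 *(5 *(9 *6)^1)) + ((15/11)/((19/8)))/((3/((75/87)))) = 9021041875/6061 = 1488375.16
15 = 15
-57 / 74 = -0.77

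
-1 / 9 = -0.11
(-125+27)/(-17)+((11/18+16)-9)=4093/306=13.38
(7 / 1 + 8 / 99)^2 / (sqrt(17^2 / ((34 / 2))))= 491401 * sqrt(17) / 166617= 12.16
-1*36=-36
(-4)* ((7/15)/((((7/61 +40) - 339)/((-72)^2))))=368928/11395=32.38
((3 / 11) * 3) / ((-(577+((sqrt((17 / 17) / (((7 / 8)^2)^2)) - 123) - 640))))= 441 / 99550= 0.00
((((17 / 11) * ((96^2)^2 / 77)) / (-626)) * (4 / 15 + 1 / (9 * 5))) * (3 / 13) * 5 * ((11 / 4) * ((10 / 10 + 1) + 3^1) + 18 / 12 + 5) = -18381.45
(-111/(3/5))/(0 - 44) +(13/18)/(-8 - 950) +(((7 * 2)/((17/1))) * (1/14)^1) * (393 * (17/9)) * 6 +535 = 37993885/47421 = 801.20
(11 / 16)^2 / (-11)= -11 / 256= -0.04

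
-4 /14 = -0.29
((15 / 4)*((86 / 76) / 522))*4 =215 / 6612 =0.03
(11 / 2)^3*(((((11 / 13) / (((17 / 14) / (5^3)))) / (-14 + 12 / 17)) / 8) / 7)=-1830125 / 94016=-19.47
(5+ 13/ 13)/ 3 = 2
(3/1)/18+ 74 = 74.17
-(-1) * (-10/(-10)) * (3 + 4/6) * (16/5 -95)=-1683/5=-336.60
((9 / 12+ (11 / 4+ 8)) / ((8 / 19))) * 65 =28405 / 16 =1775.31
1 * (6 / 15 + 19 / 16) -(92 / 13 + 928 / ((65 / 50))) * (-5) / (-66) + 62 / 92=-1252307 / 23920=-52.35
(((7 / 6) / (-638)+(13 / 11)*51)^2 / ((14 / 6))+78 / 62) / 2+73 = 1806225448999 / 2119885152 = 852.04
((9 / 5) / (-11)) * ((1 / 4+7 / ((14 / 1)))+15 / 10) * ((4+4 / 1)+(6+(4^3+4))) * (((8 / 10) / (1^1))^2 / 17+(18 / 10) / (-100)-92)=2596467393 / 935000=2776.97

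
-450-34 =-484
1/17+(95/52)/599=0.06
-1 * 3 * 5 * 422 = -6330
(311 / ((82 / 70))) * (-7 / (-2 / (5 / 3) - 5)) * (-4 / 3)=-1523900 / 3813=-399.66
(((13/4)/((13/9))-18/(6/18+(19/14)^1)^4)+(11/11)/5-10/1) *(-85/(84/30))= 421376823235/1423054136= 296.11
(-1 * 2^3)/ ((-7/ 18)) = 144/ 7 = 20.57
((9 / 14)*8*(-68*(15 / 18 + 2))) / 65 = -6936 / 455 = -15.24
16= 16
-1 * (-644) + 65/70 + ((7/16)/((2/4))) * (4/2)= 18107/28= 646.68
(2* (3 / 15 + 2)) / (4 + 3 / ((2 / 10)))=22 / 95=0.23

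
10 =10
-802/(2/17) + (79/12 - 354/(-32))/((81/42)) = -4411487/648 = -6807.85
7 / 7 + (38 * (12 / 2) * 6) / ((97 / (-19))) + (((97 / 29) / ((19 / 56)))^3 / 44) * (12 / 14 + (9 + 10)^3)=26615171024102613 / 178492189117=149111.12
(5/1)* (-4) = -20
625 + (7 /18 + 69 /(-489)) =1834477 /2934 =625.25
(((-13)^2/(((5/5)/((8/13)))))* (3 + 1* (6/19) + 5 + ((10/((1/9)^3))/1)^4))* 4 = 22323230563458305728/19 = 1174906871760963459.37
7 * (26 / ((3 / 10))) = 1820 / 3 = 606.67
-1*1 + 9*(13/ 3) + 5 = 43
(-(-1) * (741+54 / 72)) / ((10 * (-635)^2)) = 2967 / 16129000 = 0.00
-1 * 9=-9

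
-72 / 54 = -4 / 3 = -1.33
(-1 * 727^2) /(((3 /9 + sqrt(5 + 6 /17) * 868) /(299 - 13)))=7709123994 /617054239 - 1180856404728 * sqrt(1547) /617054239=-75256.98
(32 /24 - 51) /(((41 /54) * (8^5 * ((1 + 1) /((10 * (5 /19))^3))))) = -20953125 /1151873024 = -0.02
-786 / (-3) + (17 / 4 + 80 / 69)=73805 / 276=267.41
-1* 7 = -7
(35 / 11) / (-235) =-7 / 517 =-0.01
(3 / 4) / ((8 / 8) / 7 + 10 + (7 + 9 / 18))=21 / 494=0.04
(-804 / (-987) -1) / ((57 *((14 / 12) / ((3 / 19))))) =-366 / 831383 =-0.00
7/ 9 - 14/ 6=-14/ 9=-1.56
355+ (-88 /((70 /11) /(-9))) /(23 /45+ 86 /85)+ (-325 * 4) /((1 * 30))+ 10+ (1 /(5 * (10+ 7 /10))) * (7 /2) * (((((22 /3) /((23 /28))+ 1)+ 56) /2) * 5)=16624504321 /40138910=414.17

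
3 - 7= -4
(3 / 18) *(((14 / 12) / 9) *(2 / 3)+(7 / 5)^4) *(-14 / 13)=-1391992 / 1974375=-0.71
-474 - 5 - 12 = -491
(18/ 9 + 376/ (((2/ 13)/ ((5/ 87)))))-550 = -35456/ 87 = -407.54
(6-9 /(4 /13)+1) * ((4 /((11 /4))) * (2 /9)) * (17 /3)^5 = -1010938184 /24057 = -42022.62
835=835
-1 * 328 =-328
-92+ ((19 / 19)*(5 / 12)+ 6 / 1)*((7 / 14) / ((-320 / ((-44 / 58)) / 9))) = -3412499 / 37120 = -91.93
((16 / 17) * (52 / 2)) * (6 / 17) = 2496 / 289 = 8.64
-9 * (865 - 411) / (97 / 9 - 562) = 36774 / 4961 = 7.41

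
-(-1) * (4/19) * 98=392/19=20.63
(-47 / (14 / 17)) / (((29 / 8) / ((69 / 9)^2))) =-1690684 / 1827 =-925.39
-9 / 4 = -2.25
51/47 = 1.09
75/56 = 1.34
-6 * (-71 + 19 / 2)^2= -45387 / 2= -22693.50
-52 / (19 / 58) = -3016 / 19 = -158.74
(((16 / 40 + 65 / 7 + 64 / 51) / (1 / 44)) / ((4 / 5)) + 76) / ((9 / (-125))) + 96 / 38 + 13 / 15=-2872132468 / 305235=-9409.58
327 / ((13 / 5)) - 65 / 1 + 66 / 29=23768 / 377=63.05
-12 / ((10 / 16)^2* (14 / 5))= -384 / 35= -10.97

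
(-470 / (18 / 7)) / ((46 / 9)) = -1645 / 46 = -35.76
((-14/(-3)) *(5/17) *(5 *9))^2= 1102500/289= 3814.88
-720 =-720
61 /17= 3.59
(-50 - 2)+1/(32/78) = -793/16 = -49.56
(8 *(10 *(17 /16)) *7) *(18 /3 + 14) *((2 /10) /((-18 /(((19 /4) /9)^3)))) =-4081105 /209952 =-19.44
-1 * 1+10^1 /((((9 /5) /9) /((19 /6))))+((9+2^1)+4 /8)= 1013 /6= 168.83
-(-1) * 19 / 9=19 / 9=2.11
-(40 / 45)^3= -512 / 729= -0.70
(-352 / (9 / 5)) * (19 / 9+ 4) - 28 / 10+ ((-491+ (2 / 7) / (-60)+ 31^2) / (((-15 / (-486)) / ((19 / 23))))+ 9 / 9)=3711032702 / 326025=11382.66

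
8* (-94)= -752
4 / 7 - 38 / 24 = -85 / 84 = -1.01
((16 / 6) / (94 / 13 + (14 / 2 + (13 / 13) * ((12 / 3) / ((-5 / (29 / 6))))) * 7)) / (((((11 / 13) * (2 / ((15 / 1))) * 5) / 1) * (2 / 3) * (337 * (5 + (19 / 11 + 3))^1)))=15210 / 205067533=0.00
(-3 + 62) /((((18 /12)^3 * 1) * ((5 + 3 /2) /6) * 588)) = 472 /17199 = 0.03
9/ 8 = 1.12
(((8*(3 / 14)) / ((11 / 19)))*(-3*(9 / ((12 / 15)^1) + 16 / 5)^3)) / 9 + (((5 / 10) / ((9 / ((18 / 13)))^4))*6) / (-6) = -13098470287971 / 4398394000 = -2978.01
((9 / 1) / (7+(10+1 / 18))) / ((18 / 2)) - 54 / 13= -16344 / 3991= -4.10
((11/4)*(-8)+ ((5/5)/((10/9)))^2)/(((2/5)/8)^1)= -423.80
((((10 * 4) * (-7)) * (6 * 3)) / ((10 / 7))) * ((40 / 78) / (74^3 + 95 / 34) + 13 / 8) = -1026839822799 / 179110243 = -5733.00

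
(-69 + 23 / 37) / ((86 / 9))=-11385 / 1591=-7.16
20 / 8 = 5 / 2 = 2.50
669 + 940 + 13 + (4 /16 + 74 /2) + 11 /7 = 46503 /28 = 1660.82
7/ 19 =0.37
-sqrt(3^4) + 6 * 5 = 21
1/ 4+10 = 41/ 4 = 10.25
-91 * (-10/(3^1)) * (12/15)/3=728/9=80.89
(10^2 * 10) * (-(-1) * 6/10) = 600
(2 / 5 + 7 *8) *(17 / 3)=1598 / 5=319.60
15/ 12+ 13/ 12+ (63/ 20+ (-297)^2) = 5292869/ 60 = 88214.48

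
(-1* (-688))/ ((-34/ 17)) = -344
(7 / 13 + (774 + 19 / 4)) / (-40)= -40523 / 2080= -19.48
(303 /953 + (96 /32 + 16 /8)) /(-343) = -724 /46697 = -0.02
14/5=2.80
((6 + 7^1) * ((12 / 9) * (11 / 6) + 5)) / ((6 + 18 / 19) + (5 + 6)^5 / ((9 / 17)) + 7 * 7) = 16549 / 52029040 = 0.00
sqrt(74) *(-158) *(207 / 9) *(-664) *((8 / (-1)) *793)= -15307919744 *sqrt(74)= -131683704799.67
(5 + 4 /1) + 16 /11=115 /11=10.45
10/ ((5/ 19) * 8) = 19/ 4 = 4.75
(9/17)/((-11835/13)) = -13/22355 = -0.00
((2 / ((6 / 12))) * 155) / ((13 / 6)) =3720 / 13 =286.15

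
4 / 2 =2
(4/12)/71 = 1/213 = 0.00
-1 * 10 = -10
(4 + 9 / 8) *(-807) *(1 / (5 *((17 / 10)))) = -33087 / 68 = -486.57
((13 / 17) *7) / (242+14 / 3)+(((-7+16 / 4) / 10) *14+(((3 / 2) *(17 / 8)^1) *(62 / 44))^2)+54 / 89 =575773195593 / 34681349120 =16.60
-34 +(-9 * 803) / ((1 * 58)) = -9199 / 58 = -158.60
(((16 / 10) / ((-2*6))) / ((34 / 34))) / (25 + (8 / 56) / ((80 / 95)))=-224 / 42285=-0.01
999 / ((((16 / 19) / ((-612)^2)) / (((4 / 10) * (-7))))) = -6220567206 / 5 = -1244113441.20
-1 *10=-10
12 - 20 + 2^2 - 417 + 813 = 392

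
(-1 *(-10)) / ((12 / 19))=95 / 6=15.83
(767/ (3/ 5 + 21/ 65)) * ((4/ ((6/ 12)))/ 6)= 9971/ 9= 1107.89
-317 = -317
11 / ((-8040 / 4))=-11 / 2010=-0.01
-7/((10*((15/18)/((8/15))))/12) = -672/125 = -5.38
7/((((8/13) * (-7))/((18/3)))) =-39/4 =-9.75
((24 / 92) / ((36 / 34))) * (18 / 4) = 51 / 46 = 1.11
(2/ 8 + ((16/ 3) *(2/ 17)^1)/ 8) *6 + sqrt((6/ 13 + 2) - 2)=sqrt(78)/ 13 + 67/ 34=2.65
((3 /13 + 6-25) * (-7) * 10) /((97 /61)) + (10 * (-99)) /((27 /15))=348330 /1261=276.23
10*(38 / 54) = 190 / 27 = 7.04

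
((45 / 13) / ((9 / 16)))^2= 37.87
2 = 2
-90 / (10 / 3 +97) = -270 / 301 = -0.90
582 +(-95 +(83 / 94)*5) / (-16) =883843 / 1504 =587.66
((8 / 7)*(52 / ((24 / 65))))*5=16900 / 21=804.76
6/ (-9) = -2/ 3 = -0.67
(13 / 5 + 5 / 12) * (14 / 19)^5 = 24336536 / 37141485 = 0.66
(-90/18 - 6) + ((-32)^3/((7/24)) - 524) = -790177/7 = -112882.43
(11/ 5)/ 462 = 1/ 210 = 0.00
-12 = -12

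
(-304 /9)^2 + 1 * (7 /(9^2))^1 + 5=92828 /81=1146.02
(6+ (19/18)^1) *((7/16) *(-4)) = -889/72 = -12.35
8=8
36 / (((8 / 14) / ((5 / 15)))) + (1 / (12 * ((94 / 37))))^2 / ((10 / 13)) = 267218437 / 12723840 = 21.00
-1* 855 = -855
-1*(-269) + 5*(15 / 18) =1639 / 6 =273.17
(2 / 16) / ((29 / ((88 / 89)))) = 11 / 2581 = 0.00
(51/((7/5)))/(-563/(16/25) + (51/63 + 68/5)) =-61200/1453667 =-0.04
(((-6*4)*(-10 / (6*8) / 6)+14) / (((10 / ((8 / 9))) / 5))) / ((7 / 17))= 3026 / 189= 16.01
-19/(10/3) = -57/10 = -5.70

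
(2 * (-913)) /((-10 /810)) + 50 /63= 9318128 /63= 147906.79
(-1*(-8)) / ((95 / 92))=736 / 95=7.75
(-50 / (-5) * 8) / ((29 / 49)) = 3920 / 29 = 135.17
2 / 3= 0.67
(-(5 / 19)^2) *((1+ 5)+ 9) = -375 / 361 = -1.04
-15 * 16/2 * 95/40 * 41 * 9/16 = -105165/16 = -6572.81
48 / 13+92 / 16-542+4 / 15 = -415187 / 780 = -532.29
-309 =-309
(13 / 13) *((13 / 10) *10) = 13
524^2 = 274576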